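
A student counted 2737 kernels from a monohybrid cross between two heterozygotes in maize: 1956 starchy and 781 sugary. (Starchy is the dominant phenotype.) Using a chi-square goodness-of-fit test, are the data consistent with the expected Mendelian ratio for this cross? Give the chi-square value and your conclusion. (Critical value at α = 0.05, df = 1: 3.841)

18.240; not consistent

For a monohybrid cross between heterozygotes with complete dominance, the expected phenotypic ratio is 3:1.
Expected counts for N = 2737 under a 3:1 ratio (total parts = 4):
  starchy: 2737 × 3/4 = 2052.75
  sugary: 2737 × 1/4 = 684.25
χ² = Σ (O − E)² / E
  starchy: (1956 − 2052.75)² / 2052.75 = 4.5600
  sugary: (781 − 684.25)² / 684.25 = 13.6800
χ² = 4.5600 + 13.6800 = 18.240
Degrees of freedom = 2 − 1 = 1; critical value at α = 0.05 is 3.841.
Since 18.240 > 3.841, we reject the null hypothesis — the data do not fit the 3:1 ratio.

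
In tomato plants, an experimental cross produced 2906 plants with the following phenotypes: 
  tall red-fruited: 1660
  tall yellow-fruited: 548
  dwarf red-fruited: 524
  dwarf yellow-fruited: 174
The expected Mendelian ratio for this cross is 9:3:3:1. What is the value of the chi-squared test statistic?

Under the 9:3:3:1 hypothesis (Σ ratio = 16, N = 2906):
  tall red-fruited: 2906 × 9/16 = 1634.625
  tall yellow-fruited: 2906 × 3/16 = 544.875
  dwarf red-fruited: 2906 × 3/16 = 544.875
  dwarf yellow-fruited: 2906 × 1/16 = 181.625
χ² = Σ (O − E)² / E
  tall red-fruited: (1660 − 1634.625)² / 1634.625 = 0.3939
  tall yellow-fruited: (548 − 544.875)² / 544.875 = 0.0179
  dwarf red-fruited: (524 − 544.875)² / 544.875 = 0.7998
  dwarf yellow-fruited: (174 − 181.625)² / 181.625 = 0.3201
χ² = 0.3939 + 0.0179 + 0.7998 + 0.3201 = 1.5317 ≈ 1.532

1.532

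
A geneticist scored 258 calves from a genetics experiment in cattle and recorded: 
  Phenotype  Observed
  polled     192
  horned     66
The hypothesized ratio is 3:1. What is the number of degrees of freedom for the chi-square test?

1

A goodness-of-fit test with 2 phenotype classes has df = 2 − 1 = 1.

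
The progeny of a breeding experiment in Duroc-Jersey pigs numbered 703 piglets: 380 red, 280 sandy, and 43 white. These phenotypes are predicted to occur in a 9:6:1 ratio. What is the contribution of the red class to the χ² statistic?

The 9:6:1 ratio has 16 parts, so with N = 703 the expected counts are:
  red: 703 × 9/16 = 395.4375
  sandy: 703 × 6/16 = 263.625
  white: 703 × 1/16 = 43.9375
Contribution of red: (380 − 395.4375)² / 395.4375 = 0.6027

0.603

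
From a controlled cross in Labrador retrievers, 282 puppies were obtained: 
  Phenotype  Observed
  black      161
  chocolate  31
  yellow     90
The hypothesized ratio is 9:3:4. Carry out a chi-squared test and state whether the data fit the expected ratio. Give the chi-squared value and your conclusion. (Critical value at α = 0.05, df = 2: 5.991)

14.479; not consistent

Total ratio parts = 16. Expected numbers out of 282:
  black: 282 × 9/16 = 158.625
  chocolate: 282 × 3/16 = 52.875
  yellow: 282 × 4/16 = 70.5
χ² = Σ (O − E)² / E
  black: (161 − 158.625)² / 158.625 = 0.0356
  chocolate: (31 − 52.875)² / 52.875 = 9.0499
  yellow: (90 − 70.5)² / 70.5 = 5.3936
χ² = 0.0356 + 9.0499 + 5.3936 = 14.4791 ≈ 14.479
Degrees of freedom = 3 − 1 = 2; critical value at α = 0.05 is 5.991.
Since 14.479 > 5.991, we reject the null hypothesis — the data do not fit the 9:3:4 ratio.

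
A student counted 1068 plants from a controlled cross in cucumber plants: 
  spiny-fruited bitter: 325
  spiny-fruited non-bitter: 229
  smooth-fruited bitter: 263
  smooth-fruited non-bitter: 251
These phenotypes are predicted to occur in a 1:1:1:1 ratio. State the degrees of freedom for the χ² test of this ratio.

A goodness-of-fit test with 4 phenotype classes has df = 4 − 1 = 3.

3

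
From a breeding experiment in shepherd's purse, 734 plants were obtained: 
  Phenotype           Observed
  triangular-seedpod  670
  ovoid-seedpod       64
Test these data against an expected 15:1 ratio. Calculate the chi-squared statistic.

The 15:1 ratio has 16 parts, so with N = 734 the expected counts are:
  triangular-seedpod: 734 × 15/16 = 688.125
  ovoid-seedpod: 734 × 1/16 = 45.875
χ² = Σ (O − E)² / E
  triangular-seedpod: (670 − 688.125)² / 688.125 = 0.4774
  ovoid-seedpod: (64 − 45.875)² / 45.875 = 7.1611
χ² = 0.4774 + 7.1611 = 7.6385 ≈ 7.639

7.639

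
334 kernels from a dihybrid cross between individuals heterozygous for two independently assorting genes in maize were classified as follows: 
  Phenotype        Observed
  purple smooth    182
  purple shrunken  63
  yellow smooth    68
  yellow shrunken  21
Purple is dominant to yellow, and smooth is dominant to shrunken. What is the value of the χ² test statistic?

0.648

A dihybrid F₂ with independent assortment and complete dominance at both loci gives a 9:3:3:1 phenotypic ratio.
The 9:3:3:1 ratio has 16 parts, so with N = 334 the expected counts are:
  purple smooth: 334 × 9/16 = 187.875
  purple shrunken: 334 × 3/16 = 62.625
  yellow smooth: 334 × 3/16 = 62.625
  yellow shrunken: 334 × 1/16 = 20.875
χ² = Σ (O − E)² / E
  purple smooth: (182 − 187.875)² / 187.875 = 0.1837
  purple shrunken: (63 − 62.625)² / 62.625 = 0.0022
  yellow smooth: (68 − 62.625)² / 62.625 = 0.4613
  yellow shrunken: (21 − 20.875)² / 20.875 = 0.0007
χ² = 0.1837 + 0.0022 + 0.4613 + 0.0007 = 0.6479 ≈ 0.648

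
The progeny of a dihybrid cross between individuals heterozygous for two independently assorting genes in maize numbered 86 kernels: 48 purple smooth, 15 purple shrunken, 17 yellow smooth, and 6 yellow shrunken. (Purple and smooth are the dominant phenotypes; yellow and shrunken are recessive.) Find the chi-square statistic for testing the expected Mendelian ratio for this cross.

0.202

A dihybrid F₂ with independent assortment and complete dominance at both loci gives a 9:3:3:1 phenotypic ratio.
Expected counts for N = 86 under a 9:3:3:1 ratio (total parts = 16):
  purple smooth: 86 × 9/16 = 48.375
  purple shrunken: 86 × 3/16 = 16.125
  yellow smooth: 86 × 3/16 = 16.125
  yellow shrunken: 86 × 1/16 = 5.375
χ² = Σ (O − E)² / E
  purple smooth: (48 − 48.375)² / 48.375 = 0.0029
  purple shrunken: (15 − 16.125)² / 16.125 = 0.0785
  yellow smooth: (17 − 16.125)² / 16.125 = 0.0475
  yellow shrunken: (6 − 5.375)² / 5.375 = 0.0727
χ² = 0.0029 + 0.0785 + 0.0475 + 0.0727 = 0.2016 ≈ 0.202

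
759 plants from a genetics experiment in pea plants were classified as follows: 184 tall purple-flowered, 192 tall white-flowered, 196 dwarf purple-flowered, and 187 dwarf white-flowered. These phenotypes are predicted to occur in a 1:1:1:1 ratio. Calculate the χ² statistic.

Expected counts for N = 759 under a 1:1:1:1 ratio (total parts = 4):
  tall purple-flowered: 759 × 1/4 = 189.75
  tall white-flowered: 759 × 1/4 = 189.75
  dwarf purple-flowered: 759 × 1/4 = 189.75
  dwarf white-flowered: 759 × 1/4 = 189.75
χ² = Σ (O − E)² / E
  tall purple-flowered: (184 − 189.75)² / 189.75 = 0.1742
  tall white-flowered: (192 − 189.75)² / 189.75 = 0.0267
  dwarf purple-flowered: (196 − 189.75)² / 189.75 = 0.2059
  dwarf white-flowered: (187 − 189.75)² / 189.75 = 0.0399
χ² = 0.1742 + 0.0267 + 0.2059 + 0.0399 = 0.4467 ≈ 0.447

0.447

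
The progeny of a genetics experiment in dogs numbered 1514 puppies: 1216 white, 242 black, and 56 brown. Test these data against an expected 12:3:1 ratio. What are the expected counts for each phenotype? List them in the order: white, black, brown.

1135.5, 283.875, 94.625

Total ratio parts = 16. Expected numbers out of 1514:
  white: 1514 × 12/16 = 1135.5
  black: 1514 × 3/16 = 283.875
  brown: 1514 × 1/16 = 94.625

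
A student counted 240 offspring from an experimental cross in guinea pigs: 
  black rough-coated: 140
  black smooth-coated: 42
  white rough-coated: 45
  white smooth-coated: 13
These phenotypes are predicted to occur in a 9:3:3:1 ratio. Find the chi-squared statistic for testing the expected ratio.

0.652

Total ratio parts = 16. Expected numbers out of 240:
  black rough-coated: 240 × 9/16 = 135
  black smooth-coated: 240 × 3/16 = 45
  white rough-coated: 240 × 3/16 = 45
  white smooth-coated: 240 × 1/16 = 15
χ² = Σ (O − E)² / E
  black rough-coated: (140 − 135)² / 135 = 0.1852
  black smooth-coated: (42 − 45)² / 45 = 0.2000
  white rough-coated: (45 − 45)² / 45 = 0.0000
  white smooth-coated: (13 − 15)² / 15 = 0.2667
χ² = 0.1852 + 0.2000 + 0.0000 + 0.2667 = 0.6519 ≈ 0.652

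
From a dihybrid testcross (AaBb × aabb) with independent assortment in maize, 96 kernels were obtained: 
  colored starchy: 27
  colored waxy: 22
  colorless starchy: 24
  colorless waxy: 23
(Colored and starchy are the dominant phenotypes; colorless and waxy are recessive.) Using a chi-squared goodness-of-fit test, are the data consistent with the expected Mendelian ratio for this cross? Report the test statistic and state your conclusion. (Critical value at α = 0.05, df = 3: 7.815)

0.583; consistent

A dihybrid testcross with independent assortment gives a 1:1:1:1 ratio.
Under the 1:1:1:1 hypothesis (Σ ratio = 4, N = 96):
  colored starchy: 96 × 1/4 = 24
  colored waxy: 96 × 1/4 = 24
  colorless starchy: 96 × 1/4 = 24
  colorless waxy: 96 × 1/4 = 24
χ² = Σ (O − E)² / E
  colored starchy: (27 − 24)² / 24 = 0.3750
  colored waxy: (22 − 24)² / 24 = 0.1667
  colorless starchy: (24 − 24)² / 24 = 0.0000
  colorless waxy: (23 − 24)² / 24 = 0.0417
χ² = 0.3750 + 0.1667 + 0.0000 + 0.0417 = 0.5834 ≈ 0.583
Degrees of freedom = 4 − 1 = 3; critical value at α = 0.05 is 7.815.
Since 0.583 < 7.815, we fail to reject the null hypothesis — the data are consistent with the 1:1:1:1 ratio.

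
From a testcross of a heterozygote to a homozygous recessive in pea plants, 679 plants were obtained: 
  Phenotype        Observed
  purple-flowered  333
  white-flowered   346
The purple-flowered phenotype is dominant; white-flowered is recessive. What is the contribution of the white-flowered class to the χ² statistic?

A testcross of a heterozygote (Aa × aa) gives a 1:1 phenotypic ratio.
Under the 1:1 hypothesis (Σ ratio = 2, N = 679):
  purple-flowered: 679 × 1/2 = 339.5
  white-flowered: 679 × 1/2 = 339.5
Contribution of white-flowered: (346 − 339.5)² / 339.5 = 0.1244

0.124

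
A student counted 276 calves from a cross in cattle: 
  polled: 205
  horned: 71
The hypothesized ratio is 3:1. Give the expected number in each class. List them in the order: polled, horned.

Under the 3:1 hypothesis (Σ ratio = 4, N = 276):
  polled: 276 × 3/4 = 207
  horned: 276 × 1/4 = 69

207, 69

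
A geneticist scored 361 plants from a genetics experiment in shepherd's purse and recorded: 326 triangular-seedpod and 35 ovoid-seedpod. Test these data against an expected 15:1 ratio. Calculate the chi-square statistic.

7.313

Under the 15:1 hypothesis (Σ ratio = 16, N = 361):
  triangular-seedpod: 361 × 15/16 = 338.4375
  ovoid-seedpod: 361 × 1/16 = 22.5625
χ² = Σ (O − E)² / E
  triangular-seedpod: (326 − 338.4375)² / 338.4375 = 0.4571
  ovoid-seedpod: (35 − 22.5625)² / 22.5625 = 6.8561
χ² = 0.4571 + 6.8561 = 7.3132 ≈ 7.313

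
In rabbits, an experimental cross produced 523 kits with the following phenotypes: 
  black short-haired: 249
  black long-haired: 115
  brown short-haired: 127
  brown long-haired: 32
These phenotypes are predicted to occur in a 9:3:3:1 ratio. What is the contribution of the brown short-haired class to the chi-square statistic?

8.539

Expected counts for N = 523 under a 9:3:3:1 ratio (total parts = 16):
  black short-haired: 523 × 9/16 = 294.1875
  black long-haired: 523 × 3/16 = 98.0625
  brown short-haired: 523 × 3/16 = 98.0625
  brown long-haired: 523 × 1/16 = 32.6875
Contribution of brown short-haired: (127 − 98.0625)² / 98.0625 = 8.5392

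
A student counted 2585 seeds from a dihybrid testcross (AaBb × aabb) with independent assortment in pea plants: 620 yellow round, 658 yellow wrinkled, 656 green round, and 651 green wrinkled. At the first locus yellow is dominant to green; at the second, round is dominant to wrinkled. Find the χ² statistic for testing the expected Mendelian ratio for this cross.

1.462

A dihybrid testcross with independent assortment gives a 1:1:1:1 ratio.
The 1:1:1:1 ratio has 4 parts, so with N = 2585 the expected counts are:
  yellow round: 2585 × 1/4 = 646.25
  yellow wrinkled: 2585 × 1/4 = 646.25
  green round: 2585 × 1/4 = 646.25
  green wrinkled: 2585 × 1/4 = 646.25
χ² = Σ (O − E)² / E
  yellow round: (620 − 646.25)² / 646.25 = 1.0662
  yellow wrinkled: (658 − 646.25)² / 646.25 = 0.2136
  green round: (656 − 646.25)² / 646.25 = 0.1471
  green wrinkled: (651 − 646.25)² / 646.25 = 0.0349
χ² = 1.0662 + 0.2136 + 0.1471 + 0.0349 = 1.4618 ≈ 1.462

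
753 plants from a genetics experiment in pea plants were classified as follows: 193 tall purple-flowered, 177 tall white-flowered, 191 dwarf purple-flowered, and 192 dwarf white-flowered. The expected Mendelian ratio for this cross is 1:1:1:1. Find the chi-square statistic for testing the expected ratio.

The 1:1:1:1 ratio has 4 parts, so with N = 753 the expected counts are:
  tall purple-flowered: 753 × 1/4 = 188.25
  tall white-flowered: 753 × 1/4 = 188.25
  dwarf purple-flowered: 753 × 1/4 = 188.25
  dwarf white-flowered: 753 × 1/4 = 188.25
χ² = Σ (O − E)² / E
  tall purple-flowered: (193 − 188.25)² / 188.25 = 0.1199
  tall white-flowered: (177 − 188.25)² / 188.25 = 0.6723
  dwarf purple-flowered: (191 − 188.25)² / 188.25 = 0.0402
  dwarf white-flowered: (192 − 188.25)² / 188.25 = 0.0747
χ² = 0.1199 + 0.6723 + 0.0402 + 0.0747 = 0.9071 ≈ 0.907

0.907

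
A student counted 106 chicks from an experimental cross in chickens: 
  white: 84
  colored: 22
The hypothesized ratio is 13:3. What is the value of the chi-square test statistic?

0.280

Total ratio parts = 16. Expected numbers out of 106:
  white: 106 × 13/16 = 86.125
  colored: 106 × 3/16 = 19.875
χ² = Σ (O − E)² / E
  white: (84 − 86.125)² / 86.125 = 0.0524
  colored: (22 − 19.875)² / 19.875 = 0.2272
χ² = 0.0524 + 0.2272 = 0.2796 ≈ 0.280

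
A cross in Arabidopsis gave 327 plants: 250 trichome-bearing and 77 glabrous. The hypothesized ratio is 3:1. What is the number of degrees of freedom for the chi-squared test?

A goodness-of-fit test with 2 phenotype classes has df = 2 − 1 = 1.

1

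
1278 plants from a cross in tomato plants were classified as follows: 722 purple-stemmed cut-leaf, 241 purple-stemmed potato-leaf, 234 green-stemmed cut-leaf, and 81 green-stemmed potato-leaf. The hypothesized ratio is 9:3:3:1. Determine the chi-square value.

The 9:3:3:1 ratio has 16 parts, so with N = 1278 the expected counts are:
  purple-stemmed cut-leaf: 1278 × 9/16 = 718.875
  purple-stemmed potato-leaf: 1278 × 3/16 = 239.625
  green-stemmed cut-leaf: 1278 × 3/16 = 239.625
  green-stemmed potato-leaf: 1278 × 1/16 = 79.875
χ² = Σ (O − E)² / E
  purple-stemmed cut-leaf: (722 − 718.875)² / 718.875 = 0.0136
  purple-stemmed potato-leaf: (241 − 239.625)² / 239.625 = 0.0079
  green-stemmed cut-leaf: (234 − 239.625)² / 239.625 = 0.1320
  green-stemmed potato-leaf: (81 − 79.875)² / 79.875 = 0.0158
χ² = 0.0136 + 0.0079 + 0.1320 + 0.0158 = 0.1693 ≈ 0.169

0.169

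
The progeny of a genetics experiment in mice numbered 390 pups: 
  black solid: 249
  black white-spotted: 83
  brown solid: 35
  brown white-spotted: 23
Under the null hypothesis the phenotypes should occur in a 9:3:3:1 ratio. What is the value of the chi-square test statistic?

Expected counts for N = 390 under a 9:3:3:1 ratio (total parts = 16):
  black solid: 390 × 9/16 = 219.375
  black white-spotted: 390 × 3/16 = 73.125
  brown solid: 390 × 3/16 = 73.125
  brown white-spotted: 390 × 1/16 = 24.375
χ² = Σ (O − E)² / E
  black solid: (249 − 219.375)² / 219.375 = 4.0006
  black white-spotted: (83 − 73.125)² / 73.125 = 1.3335
  brown solid: (35 − 73.125)² / 73.125 = 19.8771
  brown white-spotted: (23 − 24.375)² / 24.375 = 0.0776
χ² = 4.0006 + 1.3335 + 19.8771 + 0.0776 = 25.2888 ≈ 25.289

25.289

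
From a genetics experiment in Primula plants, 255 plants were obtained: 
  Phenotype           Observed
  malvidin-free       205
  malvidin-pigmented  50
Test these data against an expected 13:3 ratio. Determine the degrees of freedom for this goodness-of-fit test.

1

A goodness-of-fit test with 2 phenotype classes has df = 2 − 1 = 1.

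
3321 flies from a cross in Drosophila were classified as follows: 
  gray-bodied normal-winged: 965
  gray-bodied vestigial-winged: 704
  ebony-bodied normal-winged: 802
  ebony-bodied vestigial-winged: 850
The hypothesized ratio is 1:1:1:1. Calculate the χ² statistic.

The 1:1:1:1 ratio has 4 parts, so with N = 3321 the expected counts are:
  gray-bodied normal-winged: 3321 × 1/4 = 830.25
  gray-bodied vestigial-winged: 3321 × 1/4 = 830.25
  ebony-bodied normal-winged: 3321 × 1/4 = 830.25
  ebony-bodied vestigial-winged: 3321 × 1/4 = 830.25
χ² = Σ (O − E)² / E
  gray-bodied normal-winged: (965 − 830.25)² / 830.25 = 21.8700
  gray-bodied vestigial-winged: (704 − 830.25)² / 830.25 = 19.1979
  ebony-bodied normal-winged: (802 − 830.25)² / 830.25 = 0.9612
  ebony-bodied vestigial-winged: (850 − 830.25)² / 830.25 = 0.4698
χ² = 21.8700 + 19.1979 + 0.9612 + 0.4698 = 42.4989 ≈ 42.499

42.499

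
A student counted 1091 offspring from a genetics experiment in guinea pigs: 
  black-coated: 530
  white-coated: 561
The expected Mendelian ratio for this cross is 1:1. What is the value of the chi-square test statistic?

0.881

Under the 1:1 hypothesis (Σ ratio = 2, N = 1091):
  black-coated: 1091 × 1/2 = 545.5
  white-coated: 1091 × 1/2 = 545.5
χ² = Σ (O − E)² / E
  black-coated: (530 − 545.5)² / 545.5 = 0.4404
  white-coated: (561 − 545.5)² / 545.5 = 0.4404
χ² = 0.4404 + 0.4404 = 0.8808 ≈ 0.881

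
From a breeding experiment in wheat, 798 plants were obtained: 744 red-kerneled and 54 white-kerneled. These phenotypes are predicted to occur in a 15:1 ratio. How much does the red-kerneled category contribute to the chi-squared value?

0.023

Total ratio parts = 16. Expected numbers out of 798:
  red-kerneled: 798 × 15/16 = 748.125
  white-kerneled: 798 × 1/16 = 49.875
Contribution of red-kerneled: (744 − 748.125)² / 748.125 = 0.0227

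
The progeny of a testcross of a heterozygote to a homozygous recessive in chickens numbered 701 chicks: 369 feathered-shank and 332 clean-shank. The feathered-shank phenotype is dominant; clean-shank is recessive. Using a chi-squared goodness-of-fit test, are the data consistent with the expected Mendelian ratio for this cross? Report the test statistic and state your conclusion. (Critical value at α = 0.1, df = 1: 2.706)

1.953; consistent

A testcross of a heterozygote (Aa × aa) gives a 1:1 phenotypic ratio.
The 1:1 ratio has 2 parts, so with N = 701 the expected counts are:
  feathered-shank: 701 × 1/2 = 350.5
  clean-shank: 701 × 1/2 = 350.5
χ² = Σ (O − E)² / E
  feathered-shank: (369 − 350.5)² / 350.5 = 0.9765
  clean-shank: (332 − 350.5)² / 350.5 = 0.9765
χ² = 0.9765 + 0.9765 = 1.953
Degrees of freedom = 2 − 1 = 1; critical value at α = 0.1 is 2.706.
Since 1.953 < 2.706, we fail to reject the null hypothesis — the data are consistent with the 1:1 ratio.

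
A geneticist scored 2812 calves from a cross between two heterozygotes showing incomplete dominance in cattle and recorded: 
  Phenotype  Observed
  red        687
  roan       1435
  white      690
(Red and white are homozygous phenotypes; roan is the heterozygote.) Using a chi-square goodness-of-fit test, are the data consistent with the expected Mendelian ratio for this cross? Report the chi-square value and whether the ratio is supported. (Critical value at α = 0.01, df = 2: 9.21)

1.203; consistent

With incomplete dominance, a heterozygote × heterozygote cross gives a 1:2:1 phenotypic ratio.
Expected counts for N = 2812 under a 1:2:1 ratio (total parts = 4):
  red: 2812 × 1/4 = 703
  roan: 2812 × 2/4 = 1406
  white: 2812 × 1/4 = 703
χ² = Σ (O − E)² / E
  red: (687 − 703)² / 703 = 0.3642
  roan: (1435 − 1406)² / 1406 = 0.5982
  white: (690 − 703)² / 703 = 0.2404
χ² = 0.3642 + 0.5982 + 0.2404 = 1.2028 ≈ 1.203
Degrees of freedom = 3 − 1 = 2; critical value at α = 0.01 is 9.21.
Since 1.203 < 9.21, we fail to reject the null hypothesis — the data are consistent with the 1:2:1 ratio.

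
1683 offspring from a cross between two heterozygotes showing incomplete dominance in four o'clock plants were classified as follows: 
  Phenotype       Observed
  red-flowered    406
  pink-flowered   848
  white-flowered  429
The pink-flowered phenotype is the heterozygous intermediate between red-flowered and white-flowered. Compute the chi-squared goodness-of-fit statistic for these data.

0.729

With incomplete dominance, a heterozygote × heterozygote cross gives a 1:2:1 phenotypic ratio.
Expected counts for N = 1683 under a 1:2:1 ratio (total parts = 4):
  red-flowered: 1683 × 1/4 = 420.75
  pink-flowered: 1683 × 2/4 = 841.5
  white-flowered: 1683 × 1/4 = 420.75
χ² = Σ (O − E)² / E
  red-flowered: (406 − 420.75)² / 420.75 = 0.5171
  pink-flowered: (848 − 841.5)² / 841.5 = 0.0502
  white-flowered: (429 − 420.75)² / 420.75 = 0.1618
χ² = 0.5171 + 0.0502 + 0.1618 = 0.7291 ≈ 0.729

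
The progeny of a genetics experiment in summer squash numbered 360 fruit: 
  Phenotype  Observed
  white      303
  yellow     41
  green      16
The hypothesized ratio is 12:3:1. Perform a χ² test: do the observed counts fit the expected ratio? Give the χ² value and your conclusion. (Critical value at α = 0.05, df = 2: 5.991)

16.315; not consistent

Under the 12:3:1 hypothesis (Σ ratio = 16, N = 360):
  white: 360 × 12/16 = 270
  yellow: 360 × 3/16 = 67.5
  green: 360 × 1/16 = 22.5
χ² = Σ (O − E)² / E
  white: (303 − 270)² / 270 = 4.0333
  yellow: (41 − 67.5)² / 67.5 = 10.4037
  green: (16 − 22.5)² / 22.5 = 1.8778
χ² = 4.0333 + 10.4037 + 1.8778 = 16.3148 ≈ 16.315
Degrees of freedom = 3 − 1 = 2; critical value at α = 0.05 is 5.991.
Since 16.315 > 5.991, we reject the null hypothesis — the data do not fit the 12:3:1 ratio.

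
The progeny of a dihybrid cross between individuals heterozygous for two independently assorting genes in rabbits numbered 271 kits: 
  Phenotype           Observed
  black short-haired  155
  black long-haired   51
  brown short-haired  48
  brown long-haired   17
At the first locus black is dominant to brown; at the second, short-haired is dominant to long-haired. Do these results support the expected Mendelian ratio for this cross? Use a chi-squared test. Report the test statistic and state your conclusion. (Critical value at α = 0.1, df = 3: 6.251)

0.200; consistent

A dihybrid F₂ with independent assortment and complete dominance at both loci gives a 9:3:3:1 phenotypic ratio.
Expected counts for N = 271 under a 9:3:3:1 ratio (total parts = 16):
  black short-haired: 271 × 9/16 = 152.4375
  black long-haired: 271 × 3/16 = 50.8125
  brown short-haired: 271 × 3/16 = 50.8125
  brown long-haired: 271 × 1/16 = 16.9375
χ² = Σ (O − E)² / E
  black short-haired: (155 − 152.4375)² / 152.4375 = 0.0431
  black long-haired: (51 − 50.8125)² / 50.8125 = 0.0007
  brown short-haired: (48 − 50.8125)² / 50.8125 = 0.1557
  brown long-haired: (17 − 16.9375)² / 16.9375 = 0.0002
χ² = 0.0431 + 0.0007 + 0.1557 + 0.0002 = 0.1997 ≈ 0.200
Degrees of freedom = 4 − 1 = 3; critical value at α = 0.1 is 6.251.
Since 0.200 < 6.251, we fail to reject the null hypothesis — the data are consistent with the 9:3:3:1 ratio.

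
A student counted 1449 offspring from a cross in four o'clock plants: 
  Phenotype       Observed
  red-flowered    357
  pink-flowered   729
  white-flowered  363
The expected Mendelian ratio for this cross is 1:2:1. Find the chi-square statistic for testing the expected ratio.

Expected counts for N = 1449 under a 1:2:1 ratio (total parts = 4):
  red-flowered: 1449 × 1/4 = 362.25
  pink-flowered: 1449 × 2/4 = 724.5
  white-flowered: 1449 × 1/4 = 362.25
χ² = Σ (O − E)² / E
  red-flowered: (357 − 362.25)² / 362.25 = 0.0761
  pink-flowered: (729 − 724.5)² / 724.5 = 0.0280
  white-flowered: (363 − 362.25)² / 362.25 = 0.0016
χ² = 0.0761 + 0.0280 + 0.0016 = 0.1057 ≈ 0.106

0.106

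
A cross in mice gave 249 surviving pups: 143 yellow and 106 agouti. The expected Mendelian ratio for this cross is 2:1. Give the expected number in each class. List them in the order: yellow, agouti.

166, 83

Expected counts for N = 249 under a 2:1 ratio (total parts = 3):
  yellow: 249 × 2/3 = 166
  agouti: 249 × 1/3 = 83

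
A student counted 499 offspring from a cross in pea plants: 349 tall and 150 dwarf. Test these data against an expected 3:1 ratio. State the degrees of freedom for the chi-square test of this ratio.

A goodness-of-fit test with 2 phenotype classes has df = 2 − 1 = 1.

1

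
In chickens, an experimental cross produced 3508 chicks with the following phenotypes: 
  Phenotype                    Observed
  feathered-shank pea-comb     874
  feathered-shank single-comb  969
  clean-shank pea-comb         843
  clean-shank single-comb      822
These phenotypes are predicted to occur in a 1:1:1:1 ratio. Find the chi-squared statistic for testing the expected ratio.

Total ratio parts = 4. Expected numbers out of 3508:
  feathered-shank pea-comb: 3508 × 1/4 = 877
  feathered-shank single-comb: 3508 × 1/4 = 877
  clean-shank pea-comb: 3508 × 1/4 = 877
  clean-shank single-comb: 3508 × 1/4 = 877
χ² = Σ (O − E)² / E
  feathered-shank pea-comb: (874 − 877)² / 877 = 0.0103
  feathered-shank single-comb: (969 − 877)² / 877 = 9.6511
  clean-shank pea-comb: (843 − 877)² / 877 = 1.3181
  clean-shank single-comb: (822 − 877)² / 877 = 3.4493
χ² = 0.0103 + 9.6511 + 1.3181 + 3.4493 = 14.4288 ≈ 14.429

14.429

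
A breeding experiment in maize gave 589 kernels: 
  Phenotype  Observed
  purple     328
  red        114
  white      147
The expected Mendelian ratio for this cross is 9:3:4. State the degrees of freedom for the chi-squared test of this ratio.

A goodness-of-fit test with 3 phenotype classes has df = 3 − 1 = 2.

2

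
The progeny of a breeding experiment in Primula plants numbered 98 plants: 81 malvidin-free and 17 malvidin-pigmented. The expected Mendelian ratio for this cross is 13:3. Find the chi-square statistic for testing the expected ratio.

0.127

Total ratio parts = 16. Expected numbers out of 98:
  malvidin-free: 98 × 13/16 = 79.625
  malvidin-pigmented: 98 × 3/16 = 18.375
χ² = Σ (O − E)² / E
  malvidin-free: (81 − 79.625)² / 79.625 = 0.0237
  malvidin-pigmented: (17 − 18.375)² / 18.375 = 0.1029
χ² = 0.0237 + 0.1029 = 0.1266 ≈ 0.127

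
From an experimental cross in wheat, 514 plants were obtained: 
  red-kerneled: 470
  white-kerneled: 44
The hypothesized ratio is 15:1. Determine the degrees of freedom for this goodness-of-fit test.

A goodness-of-fit test with 2 phenotype classes has df = 2 − 1 = 1.

1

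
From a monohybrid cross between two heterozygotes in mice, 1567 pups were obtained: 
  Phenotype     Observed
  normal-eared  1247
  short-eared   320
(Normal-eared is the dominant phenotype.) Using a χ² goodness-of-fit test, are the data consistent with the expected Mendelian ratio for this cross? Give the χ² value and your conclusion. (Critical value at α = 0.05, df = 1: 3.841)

For a monohybrid cross between heterozygotes with complete dominance, the expected phenotypic ratio is 3:1.
Total ratio parts = 4. Expected numbers out of 1567:
  normal-eared: 1567 × 3/4 = 1175.25
  short-eared: 1567 × 1/4 = 391.75
χ² = Σ (O − E)² / E
  normal-eared: (1247 − 1175.25)² / 1175.25 = 4.3804
  short-eared: (320 − 391.75)² / 391.75 = 13.1412
χ² = 4.3804 + 13.1412 = 17.5216 ≈ 17.522
Degrees of freedom = 2 − 1 = 1; critical value at α = 0.05 is 3.841.
Since 17.522 > 3.841, we reject the null hypothesis — the data do not fit the 3:1 ratio.

17.522; not consistent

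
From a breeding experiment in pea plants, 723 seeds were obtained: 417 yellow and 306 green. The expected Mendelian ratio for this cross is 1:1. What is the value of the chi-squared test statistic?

17.041

Expected counts for N = 723 under a 1:1 ratio (total parts = 2):
  yellow: 723 × 1/2 = 361.5
  green: 723 × 1/2 = 361.5
χ² = Σ (O − E)² / E
  yellow: (417 − 361.5)² / 361.5 = 8.5207
  green: (306 − 361.5)² / 361.5 = 8.5207
χ² = 8.5207 + 8.5207 = 17.0414 ≈ 17.041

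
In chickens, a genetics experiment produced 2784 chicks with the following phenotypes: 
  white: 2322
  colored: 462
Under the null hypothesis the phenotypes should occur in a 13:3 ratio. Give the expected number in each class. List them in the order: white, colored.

Under the 13:3 hypothesis (Σ ratio = 16, N = 2784):
  white: 2784 × 13/16 = 2262
  colored: 2784 × 3/16 = 522

2262, 522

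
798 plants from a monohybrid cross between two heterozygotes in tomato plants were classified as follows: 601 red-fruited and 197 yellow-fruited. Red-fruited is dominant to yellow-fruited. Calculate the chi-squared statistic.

For a monohybrid cross between heterozygotes with complete dominance, the expected phenotypic ratio is 3:1.
Total ratio parts = 4. Expected numbers out of 798:
  red-fruited: 798 × 3/4 = 598.5
  yellow-fruited: 798 × 1/4 = 199.5
χ² = Σ (O − E)² / E
  red-fruited: (601 − 598.5)² / 598.5 = 0.0104
  yellow-fruited: (197 − 199.5)² / 199.5 = 0.0313
χ² = 0.0104 + 0.0313 = 0.0417 ≈ 0.042

0.042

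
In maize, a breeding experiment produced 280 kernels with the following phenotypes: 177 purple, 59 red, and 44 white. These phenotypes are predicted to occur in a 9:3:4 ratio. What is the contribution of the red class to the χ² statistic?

0.805

The 9:3:4 ratio has 16 parts, so with N = 280 the expected counts are:
  purple: 280 × 9/16 = 157.5
  red: 280 × 3/16 = 52.5
  white: 280 × 4/16 = 70
Contribution of red: (59 − 52.5)² / 52.5 = 0.8048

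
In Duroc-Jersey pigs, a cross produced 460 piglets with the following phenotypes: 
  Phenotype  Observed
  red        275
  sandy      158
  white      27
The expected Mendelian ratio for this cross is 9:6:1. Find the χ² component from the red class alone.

1.021

Total ratio parts = 16. Expected numbers out of 460:
  red: 460 × 9/16 = 258.75
  sandy: 460 × 6/16 = 172.5
  white: 460 × 1/16 = 28.75
Contribution of red: (275 − 258.75)² / 258.75 = 1.0205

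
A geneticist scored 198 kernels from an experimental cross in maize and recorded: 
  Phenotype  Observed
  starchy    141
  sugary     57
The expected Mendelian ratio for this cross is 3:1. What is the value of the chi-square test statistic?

1.515

Total ratio parts = 4. Expected numbers out of 198:
  starchy: 198 × 3/4 = 148.5
  sugary: 198 × 1/4 = 49.5
χ² = Σ (O − E)² / E
  starchy: (141 − 148.5)² / 148.5 = 0.3788
  sugary: (57 − 49.5)² / 49.5 = 1.1364
χ² = 0.3788 + 1.1364 = 1.5152 ≈ 1.515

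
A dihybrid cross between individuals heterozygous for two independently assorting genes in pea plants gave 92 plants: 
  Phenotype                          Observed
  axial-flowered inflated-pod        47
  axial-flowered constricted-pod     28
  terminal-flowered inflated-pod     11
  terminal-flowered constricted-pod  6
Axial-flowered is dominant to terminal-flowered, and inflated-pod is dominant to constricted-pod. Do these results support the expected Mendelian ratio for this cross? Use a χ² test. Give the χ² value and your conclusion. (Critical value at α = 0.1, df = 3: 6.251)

9.411; not consistent

A dihybrid F₂ with independent assortment and complete dominance at both loci gives a 9:3:3:1 phenotypic ratio.
The 9:3:3:1 ratio has 16 parts, so with N = 92 the expected counts are:
  axial-flowered inflated-pod: 92 × 9/16 = 51.75
  axial-flowered constricted-pod: 92 × 3/16 = 17.25
  terminal-flowered inflated-pod: 92 × 3/16 = 17.25
  terminal-flowered constricted-pod: 92 × 1/16 = 5.75
χ² = Σ (O − E)² / E
  axial-flowered inflated-pod: (47 − 51.75)² / 51.75 = 0.4360
  axial-flowered constricted-pod: (28 − 17.25)² / 17.25 = 6.6993
  terminal-flowered inflated-pod: (11 − 17.25)² / 17.25 = 2.2645
  terminal-flowered constricted-pod: (6 − 5.75)² / 5.75 = 0.0109
χ² = 0.4360 + 6.6993 + 2.2645 + 0.0109 = 9.4107 ≈ 9.411
Degrees of freedom = 4 − 1 = 3; critical value at α = 0.1 is 6.251.
Since 9.411 > 6.251, we reject the null hypothesis — the data do not fit the 9:3:3:1 ratio.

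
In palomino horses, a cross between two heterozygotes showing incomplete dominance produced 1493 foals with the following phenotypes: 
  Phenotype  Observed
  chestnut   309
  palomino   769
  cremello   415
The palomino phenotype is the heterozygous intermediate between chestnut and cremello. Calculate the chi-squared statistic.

16.408

With incomplete dominance, a heterozygote × heterozygote cross gives a 1:2:1 phenotypic ratio.
Total ratio parts = 4. Expected numbers out of 1493:
  chestnut: 1493 × 1/4 = 373.25
  palomino: 1493 × 2/4 = 746.5
  cremello: 1493 × 1/4 = 373.25
χ² = Σ (O − E)² / E
  chestnut: (309 − 373.25)² / 373.25 = 11.0598
  palomino: (769 − 746.5)² / 746.5 = 0.6782
  cremello: (415 − 373.25)² / 373.25 = 4.6700
χ² = 11.0598 + 0.6782 + 4.6700 = 16.408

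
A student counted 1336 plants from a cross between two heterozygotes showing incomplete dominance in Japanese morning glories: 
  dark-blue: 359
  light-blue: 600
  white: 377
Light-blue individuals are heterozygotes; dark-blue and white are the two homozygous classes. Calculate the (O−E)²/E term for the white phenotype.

5.536

With incomplete dominance, a heterozygote × heterozygote cross gives a 1:2:1 phenotypic ratio.
Expected counts for N = 1336 under a 1:2:1 ratio (total parts = 4):
  dark-blue: 1336 × 1/4 = 334
  light-blue: 1336 × 2/4 = 668
  white: 1336 × 1/4 = 334
Contribution of white: (377 − 334)² / 334 = 5.5359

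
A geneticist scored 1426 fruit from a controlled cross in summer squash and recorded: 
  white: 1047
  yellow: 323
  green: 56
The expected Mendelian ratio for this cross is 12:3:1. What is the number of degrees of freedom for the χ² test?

A goodness-of-fit test with 3 phenotype classes has df = 3 − 1 = 2.

2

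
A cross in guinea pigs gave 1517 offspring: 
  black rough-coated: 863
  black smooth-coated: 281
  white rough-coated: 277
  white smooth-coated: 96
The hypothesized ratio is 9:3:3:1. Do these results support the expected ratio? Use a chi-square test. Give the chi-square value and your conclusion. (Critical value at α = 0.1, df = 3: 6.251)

Under the 9:3:3:1 hypothesis (Σ ratio = 16, N = 1517):
  black rough-coated: 1517 × 9/16 = 853.3125
  black smooth-coated: 1517 × 3/16 = 284.4375
  white rough-coated: 1517 × 3/16 = 284.4375
  white smooth-coated: 1517 × 1/16 = 94.8125
χ² = Σ (O − E)² / E
  black rough-coated: (863 − 853.3125)² / 853.3125 = 0.1100
  black smooth-coated: (281 − 284.4375)² / 284.4375 = 0.0415
  white rough-coated: (277 − 284.4375)² / 284.4375 = 0.1945
  white smooth-coated: (96 − 94.8125)² / 94.8125 = 0.0149
χ² = 0.1100 + 0.0415 + 0.1945 + 0.0149 = 0.3609 ≈ 0.361
Degrees of freedom = 4 − 1 = 3; critical value at α = 0.1 is 6.251.
Since 0.361 < 6.251, we fail to reject the null hypothesis — the data are consistent with the 9:3:3:1 ratio.

0.361; consistent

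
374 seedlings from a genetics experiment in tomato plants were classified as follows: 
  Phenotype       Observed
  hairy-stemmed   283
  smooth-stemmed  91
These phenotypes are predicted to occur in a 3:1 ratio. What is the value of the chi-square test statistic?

0.089

The 3:1 ratio has 4 parts, so with N = 374 the expected counts are:
  hairy-stemmed: 374 × 3/4 = 280.5
  smooth-stemmed: 374 × 1/4 = 93.5
χ² = Σ (O − E)² / E
  hairy-stemmed: (283 − 280.5)² / 280.5 = 0.0223
  smooth-stemmed: (91 − 93.5)² / 93.5 = 0.0668
χ² = 0.0223 + 0.0668 = 0.0891 ≈ 0.089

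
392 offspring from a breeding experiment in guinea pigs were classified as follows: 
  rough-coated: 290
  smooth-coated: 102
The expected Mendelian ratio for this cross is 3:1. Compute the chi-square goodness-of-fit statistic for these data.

Expected counts for N = 392 under a 3:1 ratio (total parts = 4):
  rough-coated: 392 × 3/4 = 294
  smooth-coated: 392 × 1/4 = 98
χ² = Σ (O − E)² / E
  rough-coated: (290 − 294)² / 294 = 0.0544
  smooth-coated: (102 − 98)² / 98 = 0.1633
χ² = 0.0544 + 0.1633 = 0.2177 ≈ 0.218

0.218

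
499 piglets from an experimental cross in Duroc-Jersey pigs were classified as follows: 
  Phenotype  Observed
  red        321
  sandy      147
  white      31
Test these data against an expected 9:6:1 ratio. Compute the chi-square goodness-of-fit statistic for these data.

14.395

Expected counts for N = 499 under a 9:6:1 ratio (total parts = 16):
  red: 499 × 9/16 = 280.6875
  sandy: 499 × 6/16 = 187.125
  white: 499 × 1/16 = 31.1875
χ² = Σ (O − E)² / E
  red: (321 − 280.6875)² / 280.6875 = 5.7897
  sandy: (147 − 187.125)² / 187.125 = 8.6040
  white: (31 − 31.1875)² / 31.1875 = 0.0011
χ² = 5.7897 + 8.6040 + 0.0011 = 14.3948 ≈ 14.395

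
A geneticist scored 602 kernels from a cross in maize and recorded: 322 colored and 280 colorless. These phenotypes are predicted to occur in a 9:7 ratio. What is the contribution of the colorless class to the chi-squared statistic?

1.049

Expected counts for N = 602 under a 9:7 ratio (total parts = 16):
  colored: 602 × 9/16 = 338.625
  colorless: 602 × 7/16 = 263.375
Contribution of colorless: (280 − 263.375)² / 263.375 = 1.0494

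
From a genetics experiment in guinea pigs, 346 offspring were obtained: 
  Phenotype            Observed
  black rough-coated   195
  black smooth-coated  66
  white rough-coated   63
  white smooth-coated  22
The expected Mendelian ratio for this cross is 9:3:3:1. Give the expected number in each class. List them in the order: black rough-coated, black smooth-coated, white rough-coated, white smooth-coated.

The 9:3:3:1 ratio has 16 parts, so with N = 346 the expected counts are:
  black rough-coated: 346 × 9/16 = 194.625
  black smooth-coated: 346 × 3/16 = 64.875
  white rough-coated: 346 × 3/16 = 64.875
  white smooth-coated: 346 × 1/16 = 21.625

194.625, 64.875, 64.875, 21.625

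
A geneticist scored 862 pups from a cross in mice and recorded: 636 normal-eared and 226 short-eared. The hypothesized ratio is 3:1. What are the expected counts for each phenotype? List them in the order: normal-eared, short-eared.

646.5, 215.5

Total ratio parts = 4. Expected numbers out of 862:
  normal-eared: 862 × 3/4 = 646.5
  short-eared: 862 × 1/4 = 215.5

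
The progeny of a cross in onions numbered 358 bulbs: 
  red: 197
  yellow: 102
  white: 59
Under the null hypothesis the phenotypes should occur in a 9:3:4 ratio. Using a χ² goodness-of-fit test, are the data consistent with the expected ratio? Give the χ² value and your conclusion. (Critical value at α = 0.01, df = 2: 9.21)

Total ratio parts = 16. Expected numbers out of 358:
  red: 358 × 9/16 = 201.375
  yellow: 358 × 3/16 = 67.125
  white: 358 × 4/16 = 89.5
χ² = Σ (O − E)² / E
  red: (197 − 201.375)² / 201.375 = 0.0950
  yellow: (102 − 67.125)² / 67.125 = 18.1194
  white: (59 − 89.5)² / 89.5 = 10.3939
χ² = 0.0950 + 18.1194 + 10.3939 = 28.6083 ≈ 28.608
Degrees of freedom = 3 − 1 = 2; critical value at α = 0.01 is 9.21.
Since 28.608 > 9.21, we reject the null hypothesis — the data do not fit the 9:3:4 ratio.

28.608; not consistent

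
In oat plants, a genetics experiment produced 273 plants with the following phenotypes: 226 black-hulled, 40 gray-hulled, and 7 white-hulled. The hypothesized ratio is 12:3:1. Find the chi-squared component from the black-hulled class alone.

2.205

Under the 12:3:1 hypothesis (Σ ratio = 16, N = 273):
  black-hulled: 273 × 12/16 = 204.75
  gray-hulled: 273 × 3/16 = 51.1875
  white-hulled: 273 × 1/16 = 17.0625
Contribution of black-hulled: (226 − 204.75)² / 204.75 = 2.2054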